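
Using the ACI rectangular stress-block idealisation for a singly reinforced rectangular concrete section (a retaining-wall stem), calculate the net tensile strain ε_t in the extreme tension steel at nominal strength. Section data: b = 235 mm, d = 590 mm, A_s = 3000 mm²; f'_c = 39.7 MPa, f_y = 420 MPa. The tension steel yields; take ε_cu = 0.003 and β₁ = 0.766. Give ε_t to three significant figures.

ε_t ≈ 0.00553

a = A_s f_y/(0.85 f'_c b) = 158.89 mm.
β₁ = 0.766, so c = a/β₁ = 158.89/0.766 = 207.43 mm.
From the linear strain diagram with ε_cu = 0.003: ε_t = 0.003 (d − c)/c = 0.003 × (590 − 207.43)/207.43 = 0.00553.
Since ε_t ≥ 0.005, the section is tension-controlled.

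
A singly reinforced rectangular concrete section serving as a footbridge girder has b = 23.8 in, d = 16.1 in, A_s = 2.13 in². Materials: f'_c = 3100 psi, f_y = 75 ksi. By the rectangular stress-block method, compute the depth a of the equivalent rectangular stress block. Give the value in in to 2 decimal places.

a ≈ 2.55 in

T = A_s f_y = 2.13 × 75 = 159.75 kips.
a = T/(0.85 f'_c b) = 159.75/(0.85 × 3.1 × 23.8) = 2.55 in.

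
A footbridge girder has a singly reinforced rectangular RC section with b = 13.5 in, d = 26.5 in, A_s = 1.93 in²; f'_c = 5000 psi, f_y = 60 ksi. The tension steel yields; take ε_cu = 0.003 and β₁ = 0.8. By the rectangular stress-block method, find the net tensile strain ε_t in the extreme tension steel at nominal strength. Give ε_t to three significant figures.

a = A_s f_y/(0.85 f'_c b) = 2.018 in.
β₁ = 0.8, so c = a/β₁ = 2.018/0.8 = 2.523 in.
From the linear strain diagram with ε_cu = 0.003: ε_t = 0.003 (d − c)/c = 0.003 × (26.5 − 2.523)/2.523 = 0.0285.
Since ε_t ≥ 0.005, the section is tension-controlled.

ε_t ≈ 0.0285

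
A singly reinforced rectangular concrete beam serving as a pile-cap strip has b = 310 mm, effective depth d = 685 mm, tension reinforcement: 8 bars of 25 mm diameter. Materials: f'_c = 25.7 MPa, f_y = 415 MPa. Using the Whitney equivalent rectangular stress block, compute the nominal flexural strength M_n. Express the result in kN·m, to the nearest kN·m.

M_n ≈ 920 kN·m

A_s = 8 × 491 = 3928 mm².
T = A_s f_y = 3928 × 415 = 1630120 N = 1630.12 kN.
From C = T: a = T/(0.85 f'_c b) = 1630120/(0.85 × 25.7 × 310) = 240.72 mm.
M_n = T(d − a/2) = 1630.12 kN × (685 − 120.36) mm = 920.43 kN·m.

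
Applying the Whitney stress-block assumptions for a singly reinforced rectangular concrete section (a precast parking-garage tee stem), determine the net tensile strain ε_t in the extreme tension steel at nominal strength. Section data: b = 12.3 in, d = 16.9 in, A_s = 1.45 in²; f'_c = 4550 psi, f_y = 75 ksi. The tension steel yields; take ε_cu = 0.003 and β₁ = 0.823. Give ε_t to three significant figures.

a = A_s f_y/(0.85 f'_c b) = 2.286 in.
β₁ = 0.823, so c = a/β₁ = 2.286/0.823 = 2.778 in.
From the linear strain diagram with ε_cu = 0.003: ε_t = 0.003 (d − c)/c = 0.003 × (16.9 − 2.778)/2.778 = 0.0153.
Since ε_t ≥ 0.005, the section is tension-controlled.

ε_t ≈ 0.0153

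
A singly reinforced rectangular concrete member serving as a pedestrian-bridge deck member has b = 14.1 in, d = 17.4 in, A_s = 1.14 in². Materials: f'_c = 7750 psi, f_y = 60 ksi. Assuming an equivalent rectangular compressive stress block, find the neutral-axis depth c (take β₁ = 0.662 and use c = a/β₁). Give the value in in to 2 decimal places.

T = A_s f_y = 1.14 × 60 = 68.4 kips.
a = T/(0.85 f'_c b) = 68.4/(0.85 × 7.75 × 14.1) = 0.7364 in.
With β₁ = 0.662, c = a/β₁ = 0.7364/0.662 = 1.11 in.

c ≈ 1.11 in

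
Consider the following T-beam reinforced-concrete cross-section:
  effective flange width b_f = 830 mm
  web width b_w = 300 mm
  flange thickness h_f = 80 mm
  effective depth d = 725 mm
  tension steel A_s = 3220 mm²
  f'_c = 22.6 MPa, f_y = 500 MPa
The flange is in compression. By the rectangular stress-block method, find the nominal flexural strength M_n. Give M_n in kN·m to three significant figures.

M_n ≈ 1080 kN·m

Tension: T = A_s f_y = 3220 × 500 = 1610000 N.
Try a within the flange: a = T/(0.85 f'_c b_f) = 1610000/(0.85 × 22.6 × 830) = 100.98 mm.
a = 100.98 > h_f = 80 mm: the block extends into the web. Split into flange-overhang and web parts.
C_f = 0.85 f'_c (b_f − b_w) h_f = 0.85 × 22.6 × (830 − 300) × 80 = 814504 N.
Remaining web compression depth: a_w = (T − C_f)/(0.85 f'_c b_w) = (1610000 − 814504)/(0.85 × 22.6 × 300) = 138.04 mm.
M_n = C_f(d − h_f/2) + (T − C_f)(d − a_w/2) = 814504 × (725 − 40) + 795496 × (725 − 69.02) = 557.94 + 521.83 = 1079.77 × 10⁶ N·mm.
M_n = 1079.77 kN·m.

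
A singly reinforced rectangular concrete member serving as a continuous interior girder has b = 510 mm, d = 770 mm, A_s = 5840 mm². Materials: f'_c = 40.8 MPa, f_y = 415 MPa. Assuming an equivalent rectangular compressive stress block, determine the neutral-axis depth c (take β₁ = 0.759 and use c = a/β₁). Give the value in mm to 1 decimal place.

c ≈ 180.5 mm

T = A_s f_y = 5840 × 415 = 2423600 N = 2423.6 kN.
Setting C = 0.85 f'_c a b equal to T: a = 2423600/(0.85 × 40.8 × 510) = 137.029 mm.
With β₁ = 0.759, c = a/β₁ = 137.029/0.759 = 180.5 mm.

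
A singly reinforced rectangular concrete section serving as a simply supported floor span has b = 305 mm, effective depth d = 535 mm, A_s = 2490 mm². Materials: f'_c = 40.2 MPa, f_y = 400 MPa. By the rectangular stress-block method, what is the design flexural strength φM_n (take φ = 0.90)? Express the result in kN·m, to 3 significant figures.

φM_n ≈ 437 kN·m

T = A_s f_y = 2490 × 400 = 996000 N = 996 kN.
From C = T: a = T/(0.85 f'_c b) = 996000/(0.85 × 40.2 × 305) = 95.57 mm.
M_n = T(d − a/2) = 996 kN × (535 − 47.785) mm = 485.27 kN·m.
φM_n = 0.90 × 485.27 = 436.74 kN·m.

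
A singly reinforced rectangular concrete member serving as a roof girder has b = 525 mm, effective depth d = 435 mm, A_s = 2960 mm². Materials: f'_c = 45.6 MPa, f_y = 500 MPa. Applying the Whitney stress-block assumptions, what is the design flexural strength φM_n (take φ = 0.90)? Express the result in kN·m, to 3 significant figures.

T = A_s f_y = 2960 × 500 = 1480000 N = 1480 kN.
From C = T: a = T/(0.85 f'_c b) = 1480000/(0.85 × 45.6 × 525) = 72.73 mm.
M_n = T(d − a/2) = 1480 kN × (435 − 36.365) mm = 589.98 kN·m.
φM_n = 0.90 × 589.98 = 530.98 kN·m.

φM_n ≈ 531 kN·m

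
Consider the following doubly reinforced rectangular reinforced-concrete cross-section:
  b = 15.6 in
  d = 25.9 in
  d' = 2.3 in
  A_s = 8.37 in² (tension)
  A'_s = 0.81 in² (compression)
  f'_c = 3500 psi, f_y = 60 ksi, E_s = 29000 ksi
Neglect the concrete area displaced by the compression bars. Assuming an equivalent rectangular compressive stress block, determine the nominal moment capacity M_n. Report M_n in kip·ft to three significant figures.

M_n ≈ 890 kip·ft

Assume both steels yield.
a = (A_s − A'_s) f_y/(0.85 f'_c b) = (8.37 − 0.81) × 60/(0.85 × 3.5 × 15.6) = 9.774 in.
c = a/β₁ = 9.774/0.85 = 11.499 in; ε'_s = 0.003(c − d')/c = 0.0024 ≥ ε_y = 0.0021, so the compression steel yields.
M_n = (A_s − A'_s) f_y (d − a/2) + A'_s f_y (d − d') = 453.6 × (25.9 − 4.887) + 48.6 × (25.9 − 2.3) = 9531.5 + 1147.0 = 10678.5 kip·in = 10678.5/12 = 889.88 kip·ft.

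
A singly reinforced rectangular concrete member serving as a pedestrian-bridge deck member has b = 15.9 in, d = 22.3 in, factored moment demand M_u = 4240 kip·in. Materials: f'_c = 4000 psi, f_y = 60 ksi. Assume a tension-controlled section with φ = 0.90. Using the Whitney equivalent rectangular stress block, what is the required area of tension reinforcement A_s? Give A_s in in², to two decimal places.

A_s ≈ 3.90 in²

M_n = M_u/φ = 4240/0.90 = 4711.11 kip·in.
From M_n = 0.85 f'_c a b (d − a/2):
a = d − √(d² − 2M_n/(0.85 f'_c b)) = 22.3 − √(22.3² − 2 × 4711.11/(0.85 × 4 × 15.9)) = 4.328 in.
A_s = 0.85 f'_c a b / f_y = 0.85 × 4 × 4.328 × 15.9 / 60 = 3.900 in².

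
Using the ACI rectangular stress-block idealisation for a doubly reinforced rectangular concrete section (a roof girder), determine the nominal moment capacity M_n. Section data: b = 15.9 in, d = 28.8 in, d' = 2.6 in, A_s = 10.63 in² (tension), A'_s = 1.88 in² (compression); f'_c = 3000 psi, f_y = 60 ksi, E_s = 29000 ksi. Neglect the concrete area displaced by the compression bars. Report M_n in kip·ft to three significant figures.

Assume both steels yield.
a = (A_s − A'_s) f_y/(0.85 f'_c b) = (10.63 − 1.88) × 60/(0.85 × 3 × 15.9) = 12.949 in.
c = a/β₁ = 12.949/0.85 = 15.234 in; ε'_s = 0.003(c − d')/c = 0.0025 ≥ ε_y = 0.0021, so the compression steel yields.
M_n = (A_s − A'_s) f_y (d − a/2) + A'_s f_y (d − d') = 525 × (28.8 − 6.4745) + 112.8 × (28.8 − 2.6) = 11720.9 + 2955.4 = 14676.3 kip·in = 14676.3/12 = 1223.03 kip·ft.

M_n ≈ 1220 kip·ft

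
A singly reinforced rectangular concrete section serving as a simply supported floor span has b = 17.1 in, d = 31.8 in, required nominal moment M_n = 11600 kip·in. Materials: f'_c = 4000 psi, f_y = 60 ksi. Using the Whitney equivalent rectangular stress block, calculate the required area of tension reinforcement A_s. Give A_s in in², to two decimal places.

A_s ≈ 6.84 in²

From M_n = 0.85 f'_c a b (d − a/2):
a = d − √(d² − 2M_n/(0.85 f'_c b)) = 31.8 − √(31.8² − 2 × 11600/(0.85 × 4 × 17.1)) = 7.057 in.
A_s = 0.85 f'_c a b / f_y = 0.85 × 4 × 7.057 × 17.1 / 60 = 6.838 in².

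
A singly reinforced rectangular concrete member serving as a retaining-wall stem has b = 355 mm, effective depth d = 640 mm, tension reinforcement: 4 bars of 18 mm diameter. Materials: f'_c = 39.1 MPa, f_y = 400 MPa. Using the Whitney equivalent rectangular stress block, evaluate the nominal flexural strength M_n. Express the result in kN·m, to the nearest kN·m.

A_s = 4 × 254 = 1016 mm².
T = A_s f_y = 1016 × 400 = 406400 N = 406.4 kN.
From C = T: a = T/(0.85 f'_c b) = 406400/(0.85 × 39.1 × 355) = 34.45 mm.
M_n = T(d − a/2) = 406.4 kN × (640 − 17.225) mm = 253.10 kN·m.

M_n ≈ 253 kN·m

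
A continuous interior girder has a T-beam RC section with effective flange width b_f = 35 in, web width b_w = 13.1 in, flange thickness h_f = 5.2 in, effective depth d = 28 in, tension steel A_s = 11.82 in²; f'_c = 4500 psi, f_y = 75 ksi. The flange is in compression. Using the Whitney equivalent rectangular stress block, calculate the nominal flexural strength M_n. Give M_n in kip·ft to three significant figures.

M_n ≈ 1810 kip·ft

Tension: T = A_s f_y = 11.82 × 75 = 886.5 kips.
Try a within the flange: a = T/(0.85 f'_c b_f) = 886.5/(0.85 × 4.5 × 35) = 6.622 in.
a = 6.622 > h_f = 5.2 in: the block extends into the web. Split into flange-overhang and web parts.
C_f = 0.85 f'_c (b_f − b_w) h_f = 0.85 × 4.5 × (35 − 13.1) × 5.2 = 435.6 kips.
Remaining web compression depth: a_w = (T − C_f)/(0.85 f'_c b_w) = (886.5 − 435.6)/(0.85 × 4.5 × 13.1) = 8.999 in.
M_n = C_f(d − h_f/2) + (T − C_f)(d − a_w/2) = 435.6 × (28 − 2.6) + 450.9 × (28 − 4.4995) = 11064.2 + 10596.4 = 21660.6 kip·in.
M_n = 21660.6/12 = 1805.05 kip·ft.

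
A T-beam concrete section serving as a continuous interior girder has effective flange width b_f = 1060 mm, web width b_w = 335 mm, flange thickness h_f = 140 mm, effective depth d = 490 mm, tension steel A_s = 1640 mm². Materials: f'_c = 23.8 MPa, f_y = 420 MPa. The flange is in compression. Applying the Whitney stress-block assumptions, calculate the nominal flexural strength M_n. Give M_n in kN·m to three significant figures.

M_n ≈ 326 kN·m

Tension: T = A_s f_y = 1640 × 420 = 688800 N.
Try a within the flange: a = T/(0.85 f'_c b_f) = 688800/(0.85 × 23.8 × 1060) = 32.12 mm.
Since a = 32.12 ≤ h_f = 140 mm, the stress block lies entirely in the flange; analyse as a rectangular beam of width b_f.
M_n = T(d − a/2) = 688800 × (490 − 16.06) = 326.45 × 10⁶ N·mm.
M_n = 326.45 kN·m.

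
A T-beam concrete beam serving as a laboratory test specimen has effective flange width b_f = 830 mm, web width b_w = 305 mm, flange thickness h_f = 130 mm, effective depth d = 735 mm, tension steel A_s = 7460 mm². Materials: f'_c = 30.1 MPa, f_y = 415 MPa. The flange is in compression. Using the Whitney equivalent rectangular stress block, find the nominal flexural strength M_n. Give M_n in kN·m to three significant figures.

M_n ≈ 2050 kN·m

Tension: T = A_s f_y = 7460 × 415 = 3095900 N.
Try a within the flange: a = T/(0.85 f'_c b_f) = 3095900/(0.85 × 30.1 × 830) = 145.79 mm.
a = 145.79 > h_f = 130 mm: the block extends into the web. Split into flange-overhang and web parts.
C_f = 0.85 f'_c (b_f − b_w) h_f = 0.85 × 30.1 × (830 − 305) × 130 = 1746176 N.
Remaining web compression depth: a_w = (T − C_f)/(0.85 f'_c b_w) = (3095900 − 1746176)/(0.85 × 30.1 × 305) = 172.97 mm.
M_n = C_f(d − h_f/2) + (T − C_f)(d − a_w/2) = 1746176 × (735 − 65) + 1349724 × (735 − 86.485) = 1169.94 + 875.32 = 2045.26 × 10⁶ N·mm.
M_n = 2045.26 kN·m.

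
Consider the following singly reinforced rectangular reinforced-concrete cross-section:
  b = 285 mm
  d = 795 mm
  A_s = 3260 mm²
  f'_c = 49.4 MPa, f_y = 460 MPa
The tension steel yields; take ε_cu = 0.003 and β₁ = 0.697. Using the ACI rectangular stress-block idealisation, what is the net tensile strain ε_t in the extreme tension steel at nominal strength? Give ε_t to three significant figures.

ε_t ≈ 0.0103

a = A_s f_y/(0.85 f'_c b) = 125.31 mm.
β₁ = 0.697, so c = a/β₁ = 125.31/0.697 = 179.78 mm.
From the linear strain diagram with ε_cu = 0.003: ε_t = 0.003 (d − c)/c = 0.003 × (795 − 179.78)/179.78 = 0.0103.
Since ε_t ≥ 0.005, the section is tension-controlled.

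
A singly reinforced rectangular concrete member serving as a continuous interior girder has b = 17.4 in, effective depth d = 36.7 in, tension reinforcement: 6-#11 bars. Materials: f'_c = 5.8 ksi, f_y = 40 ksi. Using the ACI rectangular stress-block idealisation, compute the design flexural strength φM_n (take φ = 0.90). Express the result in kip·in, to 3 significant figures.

A_s = 6 × 1.56 = 9.36 in².
T = A_s f_y = 9.36 × 40 = 374.4 kips.
a = T/(0.85 f'_c b) = 374.4/(0.85 × 5.8 × 17.4) = 4.365 in.
M_n = T(d − a/2) = 374.4 × (36.7 − 2.1825) = 12923.4 kip·in.
φM_n = 0.90 × 12923.4 = 11631.1 kip·in.

φM_n ≈ 11600 kip·in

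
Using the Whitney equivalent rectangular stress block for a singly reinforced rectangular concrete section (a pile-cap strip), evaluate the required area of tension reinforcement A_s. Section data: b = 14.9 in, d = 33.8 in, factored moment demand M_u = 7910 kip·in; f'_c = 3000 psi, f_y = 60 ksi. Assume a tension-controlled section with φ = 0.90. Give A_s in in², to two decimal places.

A_s ≈ 4.89 in²

M_n = M_u/φ = 7910/0.90 = 8788.89 kip·in.
From M_n = 0.85 f'_c a b (d − a/2):
a = d − √(d² − 2M_n/(0.85 f'_c b)) = 33.8 − √(33.8² − 2 × 8788.89/(0.85 × 3 × 14.9)) = 7.727 in.
A_s = 0.85 f'_c a b / f_y = 0.85 × 3 × 7.727 × 14.9 / 60 = 4.893 in².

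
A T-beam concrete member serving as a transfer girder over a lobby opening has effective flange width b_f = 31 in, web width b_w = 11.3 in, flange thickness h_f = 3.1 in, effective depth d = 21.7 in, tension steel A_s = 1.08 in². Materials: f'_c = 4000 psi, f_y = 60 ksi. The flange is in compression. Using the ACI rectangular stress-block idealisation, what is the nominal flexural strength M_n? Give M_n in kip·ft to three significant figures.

Tension: T = A_s f_y = 1.08 × 60 = 64.8 kips.
Try a within the flange: a = T/(0.85 f'_c b_f) = 64.8/(0.85 × 4 × 31) = 0.615 in.
Since a = 0.615 ≤ h_f = 3.1 in, the stress block lies entirely in the flange; analyse as a rectangular beam of width b_f.
M_n = T(d − a/2) = 64.8 × (21.7 − 0.3075) = 1386.2 kip·in.
M_n = 1386.2/12 = 115.52 kip·ft.

M_n ≈ 116 kip·ft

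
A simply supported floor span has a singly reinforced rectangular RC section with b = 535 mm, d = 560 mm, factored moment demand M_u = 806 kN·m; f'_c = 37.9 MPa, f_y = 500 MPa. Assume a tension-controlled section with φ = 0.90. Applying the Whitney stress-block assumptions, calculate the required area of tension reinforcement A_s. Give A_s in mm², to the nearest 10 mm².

A_s ≈ 3520 mm²

M_n = M_u/φ = 806/0.90 = 895.556 kN·m.
With M_n = 0.85 f'_c a b (d − a/2), solve the quadratic for a:
a = d − √(d² − 2M_n/(0.85 f'_c b)) = 560 − √(560² − 2 × 895.556×10⁶/(0.85 × 37.9 × 535)) = 102.09 mm.
A_s = 0.85 f'_c a b / f_y = 0.85 × 37.9 × 102.09 × 535 / 500 = 3519.0 mm².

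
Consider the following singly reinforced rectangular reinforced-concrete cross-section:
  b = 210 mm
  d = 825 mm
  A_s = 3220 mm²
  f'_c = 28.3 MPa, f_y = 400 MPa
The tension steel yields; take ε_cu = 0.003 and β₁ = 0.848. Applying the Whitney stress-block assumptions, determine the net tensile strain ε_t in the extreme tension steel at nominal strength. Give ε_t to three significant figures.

a = A_s f_y/(0.85 f'_c b) = 254.97 mm.
β₁ = 0.848, so c = a/β₁ = 254.97/0.848 = 300.67 mm.
From the linear strain diagram with ε_cu = 0.003: ε_t = 0.003 (d − c)/c = 0.003 × (825 − 300.67)/300.67 = 0.00523.
Since ε_t ≥ 0.005, the section is tension-controlled.

ε_t ≈ 0.00523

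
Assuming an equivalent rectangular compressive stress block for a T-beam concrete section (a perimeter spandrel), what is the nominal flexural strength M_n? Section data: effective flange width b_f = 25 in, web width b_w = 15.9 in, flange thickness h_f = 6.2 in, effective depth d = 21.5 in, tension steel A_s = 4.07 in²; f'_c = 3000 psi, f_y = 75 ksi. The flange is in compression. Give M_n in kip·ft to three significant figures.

Tension: T = A_s f_y = 4.07 × 75 = 305.25 kips.
Try a within the flange: a = T/(0.85 f'_c b_f) = 305.25/(0.85 × 3 × 25) = 4.788 in.
Since a = 4.788 ≤ h_f = 6.2 in, the stress block lies entirely in the flange; analyse as a rectangular beam of width b_f.
M_n = T(d − a/2) = 305.25 × (21.5 − 2.394) = 5832.1 kip·in.
M_n = 5832.1/12 = 486.01 kip·ft.

M_n ≈ 486 kip·ft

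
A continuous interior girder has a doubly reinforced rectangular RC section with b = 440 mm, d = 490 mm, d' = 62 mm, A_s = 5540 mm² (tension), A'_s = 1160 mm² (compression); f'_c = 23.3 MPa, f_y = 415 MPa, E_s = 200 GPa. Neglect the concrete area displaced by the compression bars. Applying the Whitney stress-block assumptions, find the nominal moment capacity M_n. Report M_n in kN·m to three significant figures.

M_n ≈ 907 kN·m

Assume both tension and compression steel yield.
Net tension couple steel: A_s − A'_s = 4380 mm².
a = (A_s − A'_s) f_y / (0.85 f'_c b) = 1817700/(0.85 × 23.3 × 440) = 208.59 mm.
c = a/β₁ = 208.59/0.85 = 245.40 mm; ε'_s = 0.003(c − d')/c = 0.0022 ≥ f_y/E_s = 0.0021, so compression steel does yield.
M_n = (A_s − A'_s) f_y (d − a/2) + A'_s f_y (d − d') = [1817700 × (490 − 104.295) + 481400 × (490 − 62)] × 10⁻⁶ = 701.10 + 206.04 = 907.14 kN·m.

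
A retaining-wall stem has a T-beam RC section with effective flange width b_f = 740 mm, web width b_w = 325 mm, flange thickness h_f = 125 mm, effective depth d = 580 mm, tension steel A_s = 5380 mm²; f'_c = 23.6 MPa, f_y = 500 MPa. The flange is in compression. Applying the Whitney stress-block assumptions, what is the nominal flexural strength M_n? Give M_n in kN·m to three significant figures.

Tension: T = A_s f_y = 5380 × 500 = 2690000 N.
Try a within the flange: a = T/(0.85 f'_c b_f) = 2690000/(0.85 × 23.6 × 740) = 181.21 mm.
a = 181.21 > h_f = 125 mm: the block extends into the web. Split into flange-overhang and web parts.
C_f = 0.85 f'_c (b_f − b_w) h_f = 0.85 × 23.6 × (740 − 325) × 125 = 1040613 N.
Remaining web compression depth: a_w = (T − C_f)/(0.85 f'_c b_w) = (2690000 − 1040613)/(0.85 × 23.6 × 325) = 252.99 mm.
M_n = C_f(d − h_f/2) + (T − C_f)(d − a_w/2) = 1040613 × (580 − 62.5) + 1649387 × (580 − 126.495) = 538.52 + 748.01 = 1286.53 × 10⁶ N·mm.
M_n = 1286.53 kN·m.

M_n ≈ 1290 kN·m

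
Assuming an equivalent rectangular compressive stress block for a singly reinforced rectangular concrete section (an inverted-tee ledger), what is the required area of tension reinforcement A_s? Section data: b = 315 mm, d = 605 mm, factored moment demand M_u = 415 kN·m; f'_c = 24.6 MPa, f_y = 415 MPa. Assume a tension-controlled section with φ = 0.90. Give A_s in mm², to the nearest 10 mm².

A_s ≈ 2060 mm²

M_n = M_u/φ = 415/0.90 = 461.111 kN·m.
With M_n = 0.85 f'_c a b (d − a/2), solve the quadratic for a:
a = d − √(d² − 2M_n/(0.85 f'_c b)) = 605 − √(605² − 2 × 461.111×10⁶/(0.85 × 24.6 × 315)) = 129.59 mm.
A_s = 0.85 f'_c a b / f_y = 0.85 × 24.6 × 129.59 × 315 / 415 = 2056.8 mm².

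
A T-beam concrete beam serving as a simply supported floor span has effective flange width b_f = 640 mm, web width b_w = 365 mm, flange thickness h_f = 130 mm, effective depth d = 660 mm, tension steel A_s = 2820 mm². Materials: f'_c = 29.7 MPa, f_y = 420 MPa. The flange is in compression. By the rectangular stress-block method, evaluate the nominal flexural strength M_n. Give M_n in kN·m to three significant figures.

M_n ≈ 738 kN·m

Tension: T = A_s f_y = 2820 × 420 = 1184400 N.
Try a within the flange: a = T/(0.85 f'_c b_f) = 1184400/(0.85 × 29.7 × 640) = 73.31 mm.
Since a = 73.31 ≤ h_f = 130 mm, the stress block lies entirely in the flange; analyse as a rectangular beam of width b_f.
M_n = T(d − a/2) = 1184400 × (660 − 36.655) = 738.29 × 10⁶ N·mm.
M_n = 738.29 kN·m.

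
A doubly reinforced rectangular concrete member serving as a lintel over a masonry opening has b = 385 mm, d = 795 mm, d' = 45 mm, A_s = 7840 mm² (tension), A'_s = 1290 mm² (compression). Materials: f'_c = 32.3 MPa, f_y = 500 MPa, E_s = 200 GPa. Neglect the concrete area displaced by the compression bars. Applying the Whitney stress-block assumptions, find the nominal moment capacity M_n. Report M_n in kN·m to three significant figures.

M_n ≈ 2580 kN·m

Assume both tension and compression steel yield.
Net tension couple steel: A_s − A'_s = 6550 mm².
a = (A_s − A'_s) f_y / (0.85 f'_c b) = 3275000/(0.85 × 32.3 × 385) = 309.83 mm.
c = a/β₁ = 309.83/0.819 = 378.30 mm; ε'_s = 0.003(c − d')/c = 0.0026 ≥ f_y/E_s = 0.0025, so compression steel does yield.
M_n = (A_s − A'_s) f_y (d − a/2) + A'_s f_y (d − d') = [3275000 × (795 − 154.915) + 645000 × (795 − 45)] × 10⁻⁶ = 2096.28 + 483.75 = 2580.03 kN·m.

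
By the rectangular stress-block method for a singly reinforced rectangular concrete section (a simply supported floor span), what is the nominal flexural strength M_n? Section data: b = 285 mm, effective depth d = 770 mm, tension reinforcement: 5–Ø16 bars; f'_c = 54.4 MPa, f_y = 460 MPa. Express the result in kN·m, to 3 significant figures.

A_s = 5 × 201 = 1005 mm².
T = A_s f_y = 1005 × 460 = 462300 N = 462.3 kN.
From C = T: a = T/(0.85 f'_c b) = 462300/(0.85 × 54.4 × 285) = 35.08 mm.
M_n = T(d − a/2) = 462.3 kN × (770 − 17.54) mm = 347.86 kN·m.

M_n ≈ 348 kN·m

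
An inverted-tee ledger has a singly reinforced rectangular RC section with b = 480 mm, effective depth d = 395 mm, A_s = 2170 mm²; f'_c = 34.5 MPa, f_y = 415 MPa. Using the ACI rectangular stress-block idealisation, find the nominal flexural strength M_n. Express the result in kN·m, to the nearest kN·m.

T = A_s f_y = 2170 × 415 = 900550 N = 900.55 kN.
From C = T: a = T/(0.85 f'_c b) = 900550/(0.85 × 34.5 × 480) = 63.98 mm.
M_n = T(d − a/2) = 900.55 kN × (395 − 31.99) mm = 326.91 kN·m.

M_n ≈ 327 kN·m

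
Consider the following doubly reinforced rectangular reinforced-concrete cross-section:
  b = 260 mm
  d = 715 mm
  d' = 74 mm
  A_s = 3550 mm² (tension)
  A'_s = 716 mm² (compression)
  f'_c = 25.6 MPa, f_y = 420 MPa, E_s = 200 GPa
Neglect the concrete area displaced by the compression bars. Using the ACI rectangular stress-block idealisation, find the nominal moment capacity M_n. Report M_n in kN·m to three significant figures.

Assume both tension and compression steel yield.
Net tension couple steel: A_s − A'_s = 2834 mm².
a = (A_s − A'_s) f_y / (0.85 f'_c b) = 1190280/(0.85 × 25.6 × 260) = 210.39 mm.
c = a/β₁ = 210.39/0.85 = 247.52 mm; ε'_s = 0.003(c − d')/c = 0.0021 ≥ f_y/E_s = 0.0021, so compression steel does yield.
M_n = (A_s − A'_s) f_y (d − a/2) + A'_s f_y (d − d') = [1190280 × (715 − 105.195) + 300720 × (715 − 74)] × 10⁻⁶ = 725.84 + 192.76 = 918.60 kN·m.

M_n ≈ 919 kN·m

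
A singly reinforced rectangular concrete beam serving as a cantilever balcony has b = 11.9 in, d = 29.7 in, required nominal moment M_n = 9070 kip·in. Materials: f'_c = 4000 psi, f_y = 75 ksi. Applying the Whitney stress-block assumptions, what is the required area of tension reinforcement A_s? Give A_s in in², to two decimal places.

A_s ≈ 4.79 in²

From M_n = 0.85 f'_c a b (d − a/2):
a = d − √(d² − 2M_n/(0.85 f'_c b)) = 29.7 − √(29.7² − 2 × 9070/(0.85 × 4 × 11.9)) = 8.873 in.
A_s = 0.85 f'_c a b / f_y = 0.85 × 4 × 8.873 × 11.9 / 75 = 4.787 in².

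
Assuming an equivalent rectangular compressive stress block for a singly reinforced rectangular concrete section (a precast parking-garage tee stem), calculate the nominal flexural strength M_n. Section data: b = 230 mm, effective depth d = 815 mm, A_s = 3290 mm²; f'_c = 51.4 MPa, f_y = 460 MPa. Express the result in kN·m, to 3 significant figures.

M_n ≈ 1120 kN·m

T = A_s f_y = 3290 × 460 = 1513400 N = 1513.4 kN.
From C = T: a = T/(0.85 f'_c b) = 1513400/(0.85 × 51.4 × 230) = 150.61 mm.
M_n = T(d − a/2) = 1513.4 kN × (815 − 75.305) mm = 1119.45 kN·m.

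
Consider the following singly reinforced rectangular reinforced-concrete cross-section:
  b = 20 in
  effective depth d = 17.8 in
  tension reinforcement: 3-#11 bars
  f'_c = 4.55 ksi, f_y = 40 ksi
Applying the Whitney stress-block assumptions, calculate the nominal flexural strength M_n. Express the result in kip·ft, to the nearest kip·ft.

A_s = 3 × 1.56 = 4.68 in².
T = A_s f_y = 4.68 × 40 = 187.2 kips.
a = T/(0.85 f'_c b) = 187.2/(0.85 × 4.55 × 20) = 2.420 in.
M_n = T(d − a/2) = 187.2 × (17.8 − 1.21) = 3105.6 kip·in = 3105.6/12 = 258.80 kip·ft.

M_n ≈ 259 kip·ft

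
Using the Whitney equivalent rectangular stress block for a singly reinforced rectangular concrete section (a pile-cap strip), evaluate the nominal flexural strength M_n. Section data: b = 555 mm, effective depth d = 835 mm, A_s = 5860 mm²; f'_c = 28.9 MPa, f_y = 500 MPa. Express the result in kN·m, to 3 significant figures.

T = A_s f_y = 5860 × 500 = 2930000 N = 2930 kN.
From C = T: a = T/(0.85 f'_c b) = 2930000/(0.85 × 28.9 × 555) = 214.91 mm.
M_n = T(d − a/2) = 2930 kN × (835 − 107.455) mm = 2131.71 kN·m.

M_n ≈ 2130 kN·m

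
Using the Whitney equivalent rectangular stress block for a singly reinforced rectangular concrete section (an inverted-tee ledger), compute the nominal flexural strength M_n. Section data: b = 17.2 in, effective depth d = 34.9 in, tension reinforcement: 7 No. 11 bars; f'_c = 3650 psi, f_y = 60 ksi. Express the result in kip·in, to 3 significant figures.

M_n ≈ 18800 kip·in

A_s = 7 × 1.56 = 10.92 in².
T = A_s f_y = 10.92 × 60 = 655.2 kips.
a = T/(0.85 f'_c b) = 655.2/(0.85 × 3.65 × 17.2) = 12.278 in.
M_n = T(d − a/2) = 655.2 × (34.9 − 6.139) = 18844.2 kip·in.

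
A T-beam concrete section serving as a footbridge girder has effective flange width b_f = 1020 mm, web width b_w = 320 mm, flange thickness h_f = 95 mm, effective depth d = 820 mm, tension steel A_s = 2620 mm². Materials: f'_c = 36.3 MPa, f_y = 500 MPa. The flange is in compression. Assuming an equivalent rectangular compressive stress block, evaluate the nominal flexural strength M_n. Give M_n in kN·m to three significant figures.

Tension: T = A_s f_y = 2620 × 500 = 1310000 N.
Try a within the flange: a = T/(0.85 f'_c b_f) = 1310000/(0.85 × 36.3 × 1020) = 41.62 mm.
Since a = 41.62 ≤ h_f = 95 mm, the stress block lies entirely in the flange; analyse as a rectangular beam of width b_f.
M_n = T(d − a/2) = 1310000 × (820 − 20.81) = 1046.94 × 10⁶ N·mm.
M_n = 1046.94 kN·m.

M_n ≈ 1050 kN·m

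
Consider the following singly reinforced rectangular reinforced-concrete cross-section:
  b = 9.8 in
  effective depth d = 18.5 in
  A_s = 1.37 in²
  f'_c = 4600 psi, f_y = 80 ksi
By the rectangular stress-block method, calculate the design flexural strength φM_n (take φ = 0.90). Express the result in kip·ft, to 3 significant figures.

T = A_s f_y = 1.37 × 80 = 109.6 kips.
a = T/(0.85 f'_c b) = 109.6/(0.85 × 4.6 × 9.8) = 2.860 in.
M_n = T(d − a/2) = 109.6 × (18.5 − 1.43) = 1870.9 kip·in = 1870.9/12 = 155.91 kip·ft.
φM_n = 0.90 × 155.91 = 140.32 kip·ft.

φM_n ≈ 140 kip·ft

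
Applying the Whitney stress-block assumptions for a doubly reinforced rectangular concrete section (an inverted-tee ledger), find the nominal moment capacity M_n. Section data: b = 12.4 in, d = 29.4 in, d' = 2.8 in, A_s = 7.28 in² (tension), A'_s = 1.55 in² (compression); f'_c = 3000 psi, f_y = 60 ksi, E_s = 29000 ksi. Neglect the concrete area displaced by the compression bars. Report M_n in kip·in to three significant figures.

M_n ≈ 10700 kip·in

Assume both steels yield.
a = (A_s − A'_s) f_y/(0.85 f'_c b) = (7.28 − 1.55) × 60/(0.85 × 3 × 12.4) = 10.873 in.
c = a/β₁ = 10.873/0.85 = 12.792 in; ε'_s = 0.003(c − d')/c = 0.0023 ≥ ε_y = 0.0021, so the compression steel yields.
M_n = (A_s − A'_s) f_y (d − a/2) + A'_s f_y (d − d') = 343.8 × (29.4 − 5.4365) + 93 × (29.4 − 2.8) = 8238.7 + 2473.8 = 10712.5 kip·in.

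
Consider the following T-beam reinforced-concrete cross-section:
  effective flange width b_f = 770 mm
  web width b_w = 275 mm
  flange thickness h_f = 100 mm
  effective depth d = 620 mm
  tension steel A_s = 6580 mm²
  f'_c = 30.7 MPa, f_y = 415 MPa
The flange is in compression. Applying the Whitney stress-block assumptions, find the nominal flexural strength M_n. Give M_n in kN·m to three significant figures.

M_n ≈ 1480 kN·m

Tension: T = A_s f_y = 6580 × 415 = 2730700 N.
Try a within the flange: a = T/(0.85 f'_c b_f) = 2730700/(0.85 × 30.7 × 770) = 135.90 mm.
a = 135.90 > h_f = 100 mm: the block extends into the web. Split into flange-overhang and web parts.
C_f = 0.85 f'_c (b_f − b_w) h_f = 0.85 × 30.7 × (770 − 275) × 100 = 1291703 N.
Remaining web compression depth: a_w = (T − C_f)/(0.85 f'_c b_w) = (2730700 − 1291703)/(0.85 × 30.7 × 275) = 200.53 mm.
M_n = C_f(d − h_f/2) + (T − C_f)(d − a_w/2) = 1291703 × (620 − 50) + 1438997 × (620 − 100.265) = 736.27 + 747.90 = 1484.17 × 10⁶ N·mm.
M_n = 1484.17 kN·m.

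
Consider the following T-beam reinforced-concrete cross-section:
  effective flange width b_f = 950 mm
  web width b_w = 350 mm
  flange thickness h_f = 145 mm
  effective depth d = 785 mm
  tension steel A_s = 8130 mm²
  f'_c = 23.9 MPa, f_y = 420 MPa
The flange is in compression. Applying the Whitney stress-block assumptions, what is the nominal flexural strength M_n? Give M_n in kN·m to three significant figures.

M_n ≈ 2360 kN·m

Tension: T = A_s f_y = 8130 × 420 = 3414600 N.
Try a within the flange: a = T/(0.85 f'_c b_f) = 3414600/(0.85 × 23.9 × 950) = 176.93 mm.
a = 176.93 > h_f = 145 mm: the block extends into the web. Split into flange-overhang and web parts.
C_f = 0.85 f'_c (b_f − b_w) h_f = 0.85 × 23.9 × (950 − 350) × 145 = 1767405 N.
Remaining web compression depth: a_w = (T − C_f)/(0.85 f'_c b_w) = (3414600 − 1767405)/(0.85 × 23.9 × 350) = 231.66 mm.
M_n = C_f(d − h_f/2) + (T − C_f)(d − a_w/2) = 1767405 × (785 − 72.5) + 1647195 × (785 − 115.83) = 1259.28 + 1102.25 = 2361.53 × 10⁶ N·mm.
M_n = 2361.53 kN·m.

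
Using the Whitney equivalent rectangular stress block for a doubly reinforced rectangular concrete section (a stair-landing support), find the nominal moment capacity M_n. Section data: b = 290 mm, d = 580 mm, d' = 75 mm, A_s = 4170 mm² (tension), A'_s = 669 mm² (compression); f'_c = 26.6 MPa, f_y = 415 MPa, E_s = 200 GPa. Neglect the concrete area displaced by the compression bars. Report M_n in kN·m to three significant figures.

M_n ≈ 822 kN·m

Assume both tension and compression steel yield.
Net tension couple steel: A_s − A'_s = 3501 mm².
a = (A_s − A'_s) f_y / (0.85 f'_c b) = 1452915/(0.85 × 26.6 × 290) = 221.59 mm.
c = a/β₁ = 221.59/0.85 = 260.69 mm; ε'_s = 0.003(c − d')/c = 0.0021 ≥ f_y/E_s = 0.0021, so compression steel does yield.
M_n = (A_s − A'_s) f_y (d − a/2) + A'_s f_y (d − d') = [1452915 × (580 − 110.795) + 277635 × (580 − 75)] × 10⁻⁶ = 681.71 + 140.21 = 821.92 kN·m.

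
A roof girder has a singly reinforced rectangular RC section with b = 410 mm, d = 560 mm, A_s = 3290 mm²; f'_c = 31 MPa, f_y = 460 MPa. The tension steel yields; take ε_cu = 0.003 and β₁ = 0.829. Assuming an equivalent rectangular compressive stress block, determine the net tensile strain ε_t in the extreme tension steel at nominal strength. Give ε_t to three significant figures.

a = A_s f_y/(0.85 f'_c b) = 140.08 mm.
β₁ = 0.829, so c = a/β₁ = 140.08/0.829 = 168.97 mm.
From the linear strain diagram with ε_cu = 0.003: ε_t = 0.003 (d − c)/c = 0.003 × (560 − 168.97)/168.97 = 0.00694.
Since ε_t ≥ 0.005, the section is tension-controlled.

ε_t ≈ 0.00694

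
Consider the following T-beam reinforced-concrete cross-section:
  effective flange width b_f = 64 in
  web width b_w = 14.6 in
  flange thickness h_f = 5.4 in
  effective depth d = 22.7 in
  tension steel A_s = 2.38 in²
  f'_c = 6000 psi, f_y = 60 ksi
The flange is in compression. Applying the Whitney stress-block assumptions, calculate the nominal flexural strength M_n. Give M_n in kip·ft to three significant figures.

Tension: T = A_s f_y = 2.38 × 60 = 142.8 kips.
Try a within the flange: a = T/(0.85 f'_c b_f) = 142.8/(0.85 × 6 × 64) = 0.438 in.
Since a = 0.438 ≤ h_f = 5.4 in, the stress block lies entirely in the flange; analyse as a rectangular beam of width b_f.
M_n = T(d − a/2) = 142.8 × (22.7 − 0.219) = 3210.3 kip·in.
M_n = 3210.3/12 = 267.53 kip·ft.

M_n ≈ 268 kip·ft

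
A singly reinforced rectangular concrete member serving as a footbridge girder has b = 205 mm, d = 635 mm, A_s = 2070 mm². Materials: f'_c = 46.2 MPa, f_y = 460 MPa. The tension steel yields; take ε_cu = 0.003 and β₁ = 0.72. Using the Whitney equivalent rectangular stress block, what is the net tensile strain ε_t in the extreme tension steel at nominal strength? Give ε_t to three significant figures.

a = A_s f_y/(0.85 f'_c b) = 118.28 mm.
β₁ = 0.72, so c = a/β₁ = 118.28/0.72 = 164.28 mm.
From the linear strain diagram with ε_cu = 0.003: ε_t = 0.003 (d − c)/c = 0.003 × (635 − 164.28)/164.28 = 0.00860.
Since ε_t ≥ 0.005, the section is tension-controlled.

ε_t ≈ 0.00860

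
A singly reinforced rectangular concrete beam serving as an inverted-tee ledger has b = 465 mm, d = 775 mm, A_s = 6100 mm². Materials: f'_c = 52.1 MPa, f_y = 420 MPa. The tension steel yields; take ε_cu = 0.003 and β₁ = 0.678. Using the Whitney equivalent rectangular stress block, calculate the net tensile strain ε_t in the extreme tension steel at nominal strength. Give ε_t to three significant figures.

ε_t ≈ 0.00967

a = A_s f_y/(0.85 f'_c b) = 124.41 mm.
β₁ = 0.678, so c = a/β₁ = 124.41/0.678 = 183.50 mm.
From the linear strain diagram with ε_cu = 0.003: ε_t = 0.003 (d − c)/c = 0.003 × (775 − 183.50)/183.50 = 0.00967.
Since ε_t ≥ 0.005, the section is tension-controlled.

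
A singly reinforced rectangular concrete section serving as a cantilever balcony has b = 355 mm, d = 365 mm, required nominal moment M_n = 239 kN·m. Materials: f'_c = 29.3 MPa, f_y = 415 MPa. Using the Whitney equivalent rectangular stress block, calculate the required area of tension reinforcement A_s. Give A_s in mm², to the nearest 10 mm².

A_s ≈ 1780 mm²

With M_n = 0.85 f'_c a b (d − a/2), solve the quadratic for a:
a = d − √(d² − 2M_n/(0.85 f'_c b)) = 365 − √(365² − 2 × 239×10⁶/(0.85 × 29.3 × 355)) = 83.65 mm.
A_s = 0.85 f'_c a b / f_y = 0.85 × 29.3 × 83.65 × 355 / 415 = 1782.1 mm².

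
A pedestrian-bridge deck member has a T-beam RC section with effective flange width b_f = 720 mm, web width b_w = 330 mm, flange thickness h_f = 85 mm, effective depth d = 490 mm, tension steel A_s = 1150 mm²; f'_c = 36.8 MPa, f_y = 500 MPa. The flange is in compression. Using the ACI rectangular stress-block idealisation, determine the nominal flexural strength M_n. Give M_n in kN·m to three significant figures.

M_n ≈ 274 kN·m

Tension: T = A_s f_y = 1150 × 500 = 575000 N.
Try a within the flange: a = T/(0.85 f'_c b_f) = 575000/(0.85 × 36.8 × 720) = 25.53 mm.
Since a = 25.53 ≤ h_f = 85 mm, the stress block lies entirely in the flange; analyse as a rectangular beam of width b_f.
M_n = T(d − a/2) = 575000 × (490 − 12.765) = 274.41 × 10⁶ N·mm.
M_n = 274.41 kN·m.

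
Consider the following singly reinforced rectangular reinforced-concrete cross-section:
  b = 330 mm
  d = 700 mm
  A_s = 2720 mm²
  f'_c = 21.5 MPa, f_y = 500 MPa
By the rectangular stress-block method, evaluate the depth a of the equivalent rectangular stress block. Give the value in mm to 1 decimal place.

a ≈ 225.5 mm

T = A_s f_y = 2720 × 500 = 1360000 N = 1360 kN.
Setting C = 0.85 f'_c a b equal to T: a = 1360000/(0.85 × 21.5 × 330) = 225.5 mm.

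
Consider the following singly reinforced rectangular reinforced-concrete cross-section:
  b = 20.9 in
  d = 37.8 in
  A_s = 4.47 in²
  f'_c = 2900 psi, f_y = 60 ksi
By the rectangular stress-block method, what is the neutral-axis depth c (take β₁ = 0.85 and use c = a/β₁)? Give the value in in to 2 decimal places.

c ≈ 6.12 in

T = A_s f_y = 4.47 × 60 = 268.2 kips.
a = T/(0.85 f'_c b) = 268.2/(0.85 × 2.9 × 20.9) = 5.2059 in.
With β₁ = 0.85, c = a/β₁ = 5.2059/0.85 = 6.12 in.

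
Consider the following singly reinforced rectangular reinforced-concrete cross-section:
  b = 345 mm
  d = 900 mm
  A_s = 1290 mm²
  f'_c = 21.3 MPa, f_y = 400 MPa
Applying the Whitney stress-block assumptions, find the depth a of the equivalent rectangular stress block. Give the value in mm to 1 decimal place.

a ≈ 82.6 mm

T = A_s f_y = 1290 × 400 = 516000 N = 516 kN.
Setting C = 0.85 f'_c a b equal to T: a = 516000/(0.85 × 21.3 × 345) = 82.6 mm.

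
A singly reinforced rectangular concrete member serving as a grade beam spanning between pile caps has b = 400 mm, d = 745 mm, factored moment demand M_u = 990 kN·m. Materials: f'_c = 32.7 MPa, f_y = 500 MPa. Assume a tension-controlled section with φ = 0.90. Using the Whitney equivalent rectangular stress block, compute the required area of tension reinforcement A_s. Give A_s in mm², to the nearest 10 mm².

A_s ≈ 3280 mm²

M_n = M_u/φ = 990/0.90 = 1100 kN·m.
With M_n = 0.85 f'_c a b (d − a/2), solve the quadratic for a:
a = d − √(d² − 2M_n/(0.85 f'_c b)) = 745 − √(745² − 2 × 1100×10⁶/(0.85 × 32.7 × 400)) = 147.38 mm.
A_s = 0.85 f'_c a b / f_y = 0.85 × 32.7 × 147.38 × 400 / 500 = 3277.1 mm².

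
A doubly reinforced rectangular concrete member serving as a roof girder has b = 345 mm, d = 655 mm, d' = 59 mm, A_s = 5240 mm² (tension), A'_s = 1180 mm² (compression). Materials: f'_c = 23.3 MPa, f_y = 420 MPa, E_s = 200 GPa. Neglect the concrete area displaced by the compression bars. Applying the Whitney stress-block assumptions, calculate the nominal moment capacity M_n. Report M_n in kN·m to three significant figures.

M_n ≈ 1200 kN·m

Assume both tension and compression steel yield.
Net tension couple steel: A_s − A'_s = 4060 mm².
a = (A_s − A'_s) f_y / (0.85 f'_c b) = 1705200/(0.85 × 23.3 × 345) = 249.56 mm.
c = a/β₁ = 249.56/0.85 = 293.60 mm; ε'_s = 0.003(c − d')/c = 0.0024 ≥ f_y/E_s = 0.0021, so compression steel does yield.
M_n = (A_s − A'_s) f_y (d − a/2) + A'_s f_y (d − d') = [1705200 × (655 − 124.78) + 495600 × (655 − 59)] × 10⁻⁶ = 904.13 + 295.38 = 1199.51 kN·m.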